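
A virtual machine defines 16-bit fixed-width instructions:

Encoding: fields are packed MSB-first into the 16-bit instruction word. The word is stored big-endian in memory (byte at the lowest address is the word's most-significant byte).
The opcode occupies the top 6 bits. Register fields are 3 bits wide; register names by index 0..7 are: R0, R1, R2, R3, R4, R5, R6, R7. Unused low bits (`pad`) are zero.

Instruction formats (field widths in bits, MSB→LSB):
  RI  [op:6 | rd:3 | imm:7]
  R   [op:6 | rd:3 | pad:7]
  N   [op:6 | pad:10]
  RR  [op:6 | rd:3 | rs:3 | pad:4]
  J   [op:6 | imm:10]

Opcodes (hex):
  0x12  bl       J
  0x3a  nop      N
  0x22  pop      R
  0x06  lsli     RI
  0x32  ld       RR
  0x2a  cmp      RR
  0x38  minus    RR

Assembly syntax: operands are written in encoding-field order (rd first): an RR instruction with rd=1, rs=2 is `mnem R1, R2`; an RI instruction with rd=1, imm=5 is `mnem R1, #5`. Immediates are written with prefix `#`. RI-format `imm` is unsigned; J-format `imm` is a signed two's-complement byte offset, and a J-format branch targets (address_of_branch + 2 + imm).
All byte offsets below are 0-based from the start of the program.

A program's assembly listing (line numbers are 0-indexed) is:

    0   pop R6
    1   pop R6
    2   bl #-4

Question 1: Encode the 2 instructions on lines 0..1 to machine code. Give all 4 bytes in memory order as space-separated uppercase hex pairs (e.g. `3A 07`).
line 0 (pop): pack op=0x22:6|rd=6:3|pad=0:7 = 0x8b00; big→ 8b 00
line 1 (pop): pack op=0x22:6|rd=6:3|pad=0:7 = 0x8b00; big→ 8b 00

8B 00 8B 00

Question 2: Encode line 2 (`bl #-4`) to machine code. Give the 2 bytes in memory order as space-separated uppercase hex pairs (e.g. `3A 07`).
4B FC

2. bl fields op=0x12:6|imm=-4:10 → word 4bfch → 4b fc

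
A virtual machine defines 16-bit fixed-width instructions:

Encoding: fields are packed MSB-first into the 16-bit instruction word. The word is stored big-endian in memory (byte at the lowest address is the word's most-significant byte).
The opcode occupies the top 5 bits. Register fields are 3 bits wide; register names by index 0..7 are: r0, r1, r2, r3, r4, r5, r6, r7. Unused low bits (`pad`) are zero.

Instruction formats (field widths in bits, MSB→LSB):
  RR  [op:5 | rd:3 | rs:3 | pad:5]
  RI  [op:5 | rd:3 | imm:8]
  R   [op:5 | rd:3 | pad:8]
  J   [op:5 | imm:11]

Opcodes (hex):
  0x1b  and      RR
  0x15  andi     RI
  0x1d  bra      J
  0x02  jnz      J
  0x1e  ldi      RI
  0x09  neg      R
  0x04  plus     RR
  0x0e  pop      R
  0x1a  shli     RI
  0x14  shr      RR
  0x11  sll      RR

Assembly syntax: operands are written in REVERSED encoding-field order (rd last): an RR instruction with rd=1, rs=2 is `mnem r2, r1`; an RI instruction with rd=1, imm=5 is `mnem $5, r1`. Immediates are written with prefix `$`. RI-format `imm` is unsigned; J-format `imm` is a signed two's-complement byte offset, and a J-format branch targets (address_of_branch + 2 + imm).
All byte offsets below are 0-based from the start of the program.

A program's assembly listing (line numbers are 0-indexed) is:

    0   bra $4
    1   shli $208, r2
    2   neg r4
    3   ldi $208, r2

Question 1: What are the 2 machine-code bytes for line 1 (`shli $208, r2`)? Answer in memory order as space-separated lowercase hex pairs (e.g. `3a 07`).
1. shli fields op=0x1a:5|rd=2:3|imm=208:8 → word d2d0h → d2 d0

d2 d0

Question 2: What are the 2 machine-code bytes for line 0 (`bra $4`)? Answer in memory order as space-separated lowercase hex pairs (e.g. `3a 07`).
e8 04

line 0 (bra): pack op=0x1d:5|imm=4:11 = 0xe804; big→ e8 04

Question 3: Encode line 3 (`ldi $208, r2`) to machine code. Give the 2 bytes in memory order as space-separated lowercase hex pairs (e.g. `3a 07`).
f2 d0

L3: ldi op=0x1e:5|rd=2:3|imm=208:8 ⇒ 0xf2d0 ⇒ big f2 d0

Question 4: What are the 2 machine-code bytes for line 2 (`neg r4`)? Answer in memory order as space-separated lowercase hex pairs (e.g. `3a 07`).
2. neg fields op=0x9:5|rd=4:3|pad=0:8 → word 4c00h → 4c 00

4c 00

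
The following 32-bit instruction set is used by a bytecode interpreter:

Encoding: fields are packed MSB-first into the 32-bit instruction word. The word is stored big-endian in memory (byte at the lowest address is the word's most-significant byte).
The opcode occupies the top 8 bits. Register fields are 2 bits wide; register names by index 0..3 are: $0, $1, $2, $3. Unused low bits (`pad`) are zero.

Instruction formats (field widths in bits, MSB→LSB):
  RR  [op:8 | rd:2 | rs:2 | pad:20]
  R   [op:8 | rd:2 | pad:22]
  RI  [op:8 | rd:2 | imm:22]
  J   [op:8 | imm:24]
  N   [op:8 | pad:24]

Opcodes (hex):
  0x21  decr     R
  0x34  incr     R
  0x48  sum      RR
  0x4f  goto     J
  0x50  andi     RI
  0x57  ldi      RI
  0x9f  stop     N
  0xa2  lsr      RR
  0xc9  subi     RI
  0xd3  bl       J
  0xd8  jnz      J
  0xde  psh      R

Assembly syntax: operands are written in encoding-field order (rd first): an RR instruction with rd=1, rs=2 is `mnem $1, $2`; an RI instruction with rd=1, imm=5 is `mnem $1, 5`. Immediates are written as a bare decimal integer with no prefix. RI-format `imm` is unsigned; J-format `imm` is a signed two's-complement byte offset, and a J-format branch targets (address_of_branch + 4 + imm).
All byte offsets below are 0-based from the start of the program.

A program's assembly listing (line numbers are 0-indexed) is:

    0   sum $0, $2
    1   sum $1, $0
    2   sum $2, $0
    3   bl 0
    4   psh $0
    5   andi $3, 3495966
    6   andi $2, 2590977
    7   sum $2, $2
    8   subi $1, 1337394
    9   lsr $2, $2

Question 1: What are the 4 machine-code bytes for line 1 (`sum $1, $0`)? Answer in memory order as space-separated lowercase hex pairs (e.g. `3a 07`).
48 40 00 00

line 1 (sum): pack op=0x48:8|rd=1:2|rs=0:2|pad=0:20 = 0x48400000; big→ 48 40 00 00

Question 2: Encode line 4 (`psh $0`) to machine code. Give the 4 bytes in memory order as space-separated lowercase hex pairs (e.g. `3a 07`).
de 00 00 00

L4: psh op=0xde:8|rd=0:2|pad=0:22 ⇒ 0xde000000 ⇒ big de 00 00 00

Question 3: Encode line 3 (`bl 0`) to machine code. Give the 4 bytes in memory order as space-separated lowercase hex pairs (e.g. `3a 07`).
L3: bl op=0xd3:8|imm=0:24 ⇒ 0xd3000000 ⇒ big d3 00 00 00

d3 00 00 00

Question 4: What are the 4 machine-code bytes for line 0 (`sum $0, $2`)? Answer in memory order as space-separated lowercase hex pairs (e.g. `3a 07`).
L0: sum op=0x48:8|rd=0:2|rs=2:2|pad=0:20 ⇒ 0x48200000 ⇒ big 48 20 00 00

48 20 00 00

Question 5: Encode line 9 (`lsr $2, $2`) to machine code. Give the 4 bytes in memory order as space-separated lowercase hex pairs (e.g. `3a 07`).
line 9 (lsr): pack op=0xa2:8|rd=2:2|rs=2:2|pad=0:20 = 0xa2a00000; big→ a2 a0 00 00

a2 a0 00 00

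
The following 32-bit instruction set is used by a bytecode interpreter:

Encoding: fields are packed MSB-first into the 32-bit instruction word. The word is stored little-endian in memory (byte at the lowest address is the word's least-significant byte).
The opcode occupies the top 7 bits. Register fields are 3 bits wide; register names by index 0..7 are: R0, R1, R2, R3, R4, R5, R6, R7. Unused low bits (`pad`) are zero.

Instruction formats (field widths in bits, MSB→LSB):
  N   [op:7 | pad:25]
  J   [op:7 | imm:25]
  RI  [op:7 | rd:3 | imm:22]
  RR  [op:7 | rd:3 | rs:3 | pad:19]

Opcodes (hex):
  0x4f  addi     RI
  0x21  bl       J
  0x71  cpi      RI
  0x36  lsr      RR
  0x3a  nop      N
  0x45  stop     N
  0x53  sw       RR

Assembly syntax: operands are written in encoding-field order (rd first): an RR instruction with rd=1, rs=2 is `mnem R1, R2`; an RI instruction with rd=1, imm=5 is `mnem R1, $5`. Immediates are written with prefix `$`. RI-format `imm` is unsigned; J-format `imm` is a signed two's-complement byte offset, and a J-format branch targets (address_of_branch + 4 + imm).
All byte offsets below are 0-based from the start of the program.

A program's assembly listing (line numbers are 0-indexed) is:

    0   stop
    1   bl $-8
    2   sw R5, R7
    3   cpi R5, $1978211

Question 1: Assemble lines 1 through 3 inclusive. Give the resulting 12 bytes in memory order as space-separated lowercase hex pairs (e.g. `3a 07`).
1. bl fields op=0x21:7|imm=-8:25 → word 43fffff8h → f8 ff ff 43
2. sw fields op=0x53:7|rd=5:3|rs=7:3|pad=0:19 → word a7780000h → 00 00 78 a7
3. cpi fields op=0x71:7|rd=5:3|imm=1978211:22 → word e35e2f63h → 63 2f 5e e3

f8 ff ff 43 00 00 78 a7 63 2f 5e e3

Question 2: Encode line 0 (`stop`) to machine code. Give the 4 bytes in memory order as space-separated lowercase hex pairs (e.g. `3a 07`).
00 00 00 8a

0. stop fields op=0x45:7|pad=0:25 → word 8a000000h → 00 00 00 8a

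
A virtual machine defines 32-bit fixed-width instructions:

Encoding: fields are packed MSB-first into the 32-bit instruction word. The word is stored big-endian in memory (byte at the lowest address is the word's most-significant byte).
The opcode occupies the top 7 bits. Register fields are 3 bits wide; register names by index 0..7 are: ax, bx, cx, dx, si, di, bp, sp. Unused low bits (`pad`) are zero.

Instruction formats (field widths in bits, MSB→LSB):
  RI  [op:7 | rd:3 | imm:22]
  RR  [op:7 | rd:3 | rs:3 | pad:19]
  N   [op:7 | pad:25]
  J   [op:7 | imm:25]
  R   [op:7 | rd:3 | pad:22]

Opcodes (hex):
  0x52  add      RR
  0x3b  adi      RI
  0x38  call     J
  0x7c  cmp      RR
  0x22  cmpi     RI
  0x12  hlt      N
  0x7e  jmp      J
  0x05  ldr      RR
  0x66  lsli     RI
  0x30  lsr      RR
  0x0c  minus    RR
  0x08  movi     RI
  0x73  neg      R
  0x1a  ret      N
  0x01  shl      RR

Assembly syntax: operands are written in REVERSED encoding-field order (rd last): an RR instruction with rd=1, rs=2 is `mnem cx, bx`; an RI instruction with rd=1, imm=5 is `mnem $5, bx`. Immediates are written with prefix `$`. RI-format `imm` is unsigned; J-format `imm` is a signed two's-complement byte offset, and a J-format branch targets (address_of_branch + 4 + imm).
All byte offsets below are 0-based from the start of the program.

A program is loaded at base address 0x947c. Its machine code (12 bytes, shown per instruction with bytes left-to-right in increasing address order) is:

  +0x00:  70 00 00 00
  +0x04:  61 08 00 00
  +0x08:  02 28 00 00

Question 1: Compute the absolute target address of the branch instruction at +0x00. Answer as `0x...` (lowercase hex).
0x9480

@+00  big-endian(70 00 00 00) = 0x70000000
  opcode bits[31:25]=0x38: call/J
  [24:0] imm=0 = $0
  target = base 0x947c + off 0x00 + 4 + imm 0 = 0x9480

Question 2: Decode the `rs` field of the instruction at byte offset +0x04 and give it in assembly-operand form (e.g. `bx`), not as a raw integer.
bx

+0x04: 61 08 00 00 ⇒ word 0x61080000 (big)
  top 7b → 0x30 → lsr [RR]
  rd@[24:22]=0x4 ⇒ si
  rs@[21:19]=0x1 ⇒ bx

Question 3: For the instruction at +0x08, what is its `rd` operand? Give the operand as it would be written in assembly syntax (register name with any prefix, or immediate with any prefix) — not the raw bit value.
ax

[08] 02 28 00 00 → 0x02280000
  op=0x02280000>>25=0x1 ⇒ shl (RR)
  [24:22] rd=0 = ax
  [21:19] rs=5 = di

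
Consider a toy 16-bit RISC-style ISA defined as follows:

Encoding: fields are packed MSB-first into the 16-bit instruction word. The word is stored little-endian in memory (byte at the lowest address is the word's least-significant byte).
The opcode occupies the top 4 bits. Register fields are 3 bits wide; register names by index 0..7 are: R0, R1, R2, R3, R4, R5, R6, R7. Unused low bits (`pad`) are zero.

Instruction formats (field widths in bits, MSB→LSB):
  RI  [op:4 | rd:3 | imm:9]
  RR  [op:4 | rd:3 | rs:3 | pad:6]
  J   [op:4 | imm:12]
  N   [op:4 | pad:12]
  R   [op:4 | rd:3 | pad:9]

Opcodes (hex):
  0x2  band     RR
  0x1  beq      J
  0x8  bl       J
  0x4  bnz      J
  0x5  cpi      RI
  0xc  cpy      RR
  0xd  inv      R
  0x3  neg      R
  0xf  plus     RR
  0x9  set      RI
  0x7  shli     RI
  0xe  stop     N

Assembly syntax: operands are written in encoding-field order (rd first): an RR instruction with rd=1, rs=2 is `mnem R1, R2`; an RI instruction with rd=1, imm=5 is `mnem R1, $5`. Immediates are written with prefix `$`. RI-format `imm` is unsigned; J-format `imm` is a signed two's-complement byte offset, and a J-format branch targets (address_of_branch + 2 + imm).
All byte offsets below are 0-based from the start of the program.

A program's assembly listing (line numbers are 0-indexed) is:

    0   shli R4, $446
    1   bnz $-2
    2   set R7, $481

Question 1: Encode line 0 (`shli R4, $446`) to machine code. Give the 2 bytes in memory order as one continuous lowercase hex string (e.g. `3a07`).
L0: shli op=0x7:4|rd=4:3|imm=446:9 ⇒ 0x79be ⇒ little be 79

be79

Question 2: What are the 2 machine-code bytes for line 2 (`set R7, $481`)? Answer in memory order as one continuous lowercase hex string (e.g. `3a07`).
line 2 (set): pack op=0x9:4|rd=7:3|imm=481:9 = 0x9fe1; little→ e1 9f

e19f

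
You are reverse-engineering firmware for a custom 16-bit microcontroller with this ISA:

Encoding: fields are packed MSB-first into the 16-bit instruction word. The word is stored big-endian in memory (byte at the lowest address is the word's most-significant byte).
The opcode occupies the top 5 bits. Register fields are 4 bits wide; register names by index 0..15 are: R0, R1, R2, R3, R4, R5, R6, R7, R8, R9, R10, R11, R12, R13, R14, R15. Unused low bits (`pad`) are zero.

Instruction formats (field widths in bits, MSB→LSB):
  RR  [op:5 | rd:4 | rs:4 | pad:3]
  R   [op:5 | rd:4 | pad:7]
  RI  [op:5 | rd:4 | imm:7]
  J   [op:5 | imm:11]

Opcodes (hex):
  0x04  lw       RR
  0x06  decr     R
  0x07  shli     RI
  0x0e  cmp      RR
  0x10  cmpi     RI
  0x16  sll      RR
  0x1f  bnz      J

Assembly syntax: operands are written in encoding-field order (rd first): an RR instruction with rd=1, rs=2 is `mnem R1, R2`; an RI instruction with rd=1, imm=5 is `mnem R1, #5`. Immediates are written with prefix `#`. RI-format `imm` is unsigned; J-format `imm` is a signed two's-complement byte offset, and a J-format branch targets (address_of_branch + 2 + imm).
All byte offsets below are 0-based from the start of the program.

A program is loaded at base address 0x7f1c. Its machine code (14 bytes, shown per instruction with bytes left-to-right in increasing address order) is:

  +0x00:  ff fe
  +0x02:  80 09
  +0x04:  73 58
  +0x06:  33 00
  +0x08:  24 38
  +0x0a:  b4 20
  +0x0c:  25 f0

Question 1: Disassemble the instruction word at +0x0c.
@+0c  big-endian(25 f0) = 0x25f0
  op=0x25f0>>11=0x4 ⇒ lw (RR)
  [10:7] rd=11 = R11
  [6:3] rs=14 = R14

lw R11, R14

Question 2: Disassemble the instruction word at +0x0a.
off 0x0a: read b4 20 as big → 0xb420
  opcode bits[15:11]=0x16: sll/RR
  rd: (w>>7)&0xf=0x8 → R8
  rs: (w>>3)&0xf=0x4 → R4

sll R8, R4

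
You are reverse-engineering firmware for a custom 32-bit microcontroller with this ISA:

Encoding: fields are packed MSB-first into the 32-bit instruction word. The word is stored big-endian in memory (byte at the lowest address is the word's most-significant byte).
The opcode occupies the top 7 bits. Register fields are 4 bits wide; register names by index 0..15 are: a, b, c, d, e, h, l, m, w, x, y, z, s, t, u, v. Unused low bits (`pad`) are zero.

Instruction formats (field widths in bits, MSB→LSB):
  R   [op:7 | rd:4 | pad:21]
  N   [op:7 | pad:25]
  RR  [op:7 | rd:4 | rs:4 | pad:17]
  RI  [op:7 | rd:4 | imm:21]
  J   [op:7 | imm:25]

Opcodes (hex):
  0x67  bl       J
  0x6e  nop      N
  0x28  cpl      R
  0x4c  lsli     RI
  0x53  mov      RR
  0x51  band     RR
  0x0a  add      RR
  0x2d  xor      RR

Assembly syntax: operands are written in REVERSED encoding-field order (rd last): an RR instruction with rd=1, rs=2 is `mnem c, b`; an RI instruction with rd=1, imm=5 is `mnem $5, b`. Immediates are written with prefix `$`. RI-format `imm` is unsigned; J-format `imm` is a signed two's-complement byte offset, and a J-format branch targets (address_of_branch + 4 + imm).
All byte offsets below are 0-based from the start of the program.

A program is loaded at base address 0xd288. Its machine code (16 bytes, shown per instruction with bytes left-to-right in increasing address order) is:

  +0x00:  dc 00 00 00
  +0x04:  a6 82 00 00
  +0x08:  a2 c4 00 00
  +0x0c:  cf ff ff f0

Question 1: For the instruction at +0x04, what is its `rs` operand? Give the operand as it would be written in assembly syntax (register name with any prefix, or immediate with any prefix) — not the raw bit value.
off 0x04: read a6 82 00 00 as big → 0xa6820000
  op=0xa6820000>>25=0x53 ⇒ mov (RR)
  [24:21] rd=4 = e
  [20:17] rs=1 = b

b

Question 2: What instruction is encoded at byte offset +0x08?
off 0x08: read a2 c4 00 00 as big → 0xa2c40000
  top 7b → 0x51 → band [RR]
  rd@[24:21]=0x6 ⇒ l
  rs@[20:17]=0x2 ⇒ c

band c, l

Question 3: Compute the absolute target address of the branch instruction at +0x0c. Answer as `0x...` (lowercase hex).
+0x0c: cf ff ff f0 ⇒ word 0xcffffff0 (big)
  op=0xcffffff0>>25=0x67 ⇒ bl (J)
  imm@[24:0]=0x1fffff0 (s25→-16) ⇒ $-16
  target = base 0xd288 + off 0x0c + 4 + imm -16 = 0xd288

0xd288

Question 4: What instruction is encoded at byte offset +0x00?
@+00  big-endian(dc 00 00 00) = 0xdc000000
  opcode bits[31:25]=0x6e: nop/N

nop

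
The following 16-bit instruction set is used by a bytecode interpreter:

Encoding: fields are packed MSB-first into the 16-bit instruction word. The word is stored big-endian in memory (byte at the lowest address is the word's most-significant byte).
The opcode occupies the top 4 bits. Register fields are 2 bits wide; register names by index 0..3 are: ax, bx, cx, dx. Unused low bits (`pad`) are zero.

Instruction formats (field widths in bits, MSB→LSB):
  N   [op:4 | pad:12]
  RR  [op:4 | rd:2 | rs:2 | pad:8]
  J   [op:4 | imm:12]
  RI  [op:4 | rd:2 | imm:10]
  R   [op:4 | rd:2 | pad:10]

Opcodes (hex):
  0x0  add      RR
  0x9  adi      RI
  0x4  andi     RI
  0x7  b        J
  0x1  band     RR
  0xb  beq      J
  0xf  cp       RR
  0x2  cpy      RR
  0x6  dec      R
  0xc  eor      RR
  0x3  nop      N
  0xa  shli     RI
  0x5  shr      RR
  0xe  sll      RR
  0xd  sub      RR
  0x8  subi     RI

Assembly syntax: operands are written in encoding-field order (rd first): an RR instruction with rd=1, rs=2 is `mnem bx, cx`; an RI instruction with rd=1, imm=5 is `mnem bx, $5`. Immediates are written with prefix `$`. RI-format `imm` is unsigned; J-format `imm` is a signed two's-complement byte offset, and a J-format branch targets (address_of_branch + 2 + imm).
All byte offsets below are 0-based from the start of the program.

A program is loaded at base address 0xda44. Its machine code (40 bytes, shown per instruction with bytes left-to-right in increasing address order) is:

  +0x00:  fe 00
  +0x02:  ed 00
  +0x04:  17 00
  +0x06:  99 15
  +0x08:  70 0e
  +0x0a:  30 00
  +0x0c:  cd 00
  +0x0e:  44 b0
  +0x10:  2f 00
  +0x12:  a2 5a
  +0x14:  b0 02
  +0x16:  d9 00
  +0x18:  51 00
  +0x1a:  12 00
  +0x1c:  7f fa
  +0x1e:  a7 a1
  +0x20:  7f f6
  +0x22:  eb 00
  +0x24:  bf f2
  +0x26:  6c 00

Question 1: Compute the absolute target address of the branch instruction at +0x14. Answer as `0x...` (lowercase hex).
0xda5c

[14] b0 02 → 0xb002
  op=0xb002>>12=0xb ⇒ beq (J)
  [11:0] imm=2 = $2
  target = base 0xda44 + off 0x14 + 2 + imm 2 = 0xda5c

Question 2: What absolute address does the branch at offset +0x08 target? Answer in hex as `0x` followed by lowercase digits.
off 0x08: read 70 0e as big → 0x700e
  opcode bits[15:12]=0x7: b/J
  imm@[11:0]=0xe ⇒ $14
  target = base 0xda44 + off 0x08 + 2 + imm 14 = 0xda5c

0xda5c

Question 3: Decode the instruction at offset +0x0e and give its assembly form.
@+0e  big-endian(44 b0) = 0x44b0
  opcode bits[15:12]=0x4: andi/RI
  [11:10] rd=1 = bx
  [9:0] imm=176 = $176

andi bx, $176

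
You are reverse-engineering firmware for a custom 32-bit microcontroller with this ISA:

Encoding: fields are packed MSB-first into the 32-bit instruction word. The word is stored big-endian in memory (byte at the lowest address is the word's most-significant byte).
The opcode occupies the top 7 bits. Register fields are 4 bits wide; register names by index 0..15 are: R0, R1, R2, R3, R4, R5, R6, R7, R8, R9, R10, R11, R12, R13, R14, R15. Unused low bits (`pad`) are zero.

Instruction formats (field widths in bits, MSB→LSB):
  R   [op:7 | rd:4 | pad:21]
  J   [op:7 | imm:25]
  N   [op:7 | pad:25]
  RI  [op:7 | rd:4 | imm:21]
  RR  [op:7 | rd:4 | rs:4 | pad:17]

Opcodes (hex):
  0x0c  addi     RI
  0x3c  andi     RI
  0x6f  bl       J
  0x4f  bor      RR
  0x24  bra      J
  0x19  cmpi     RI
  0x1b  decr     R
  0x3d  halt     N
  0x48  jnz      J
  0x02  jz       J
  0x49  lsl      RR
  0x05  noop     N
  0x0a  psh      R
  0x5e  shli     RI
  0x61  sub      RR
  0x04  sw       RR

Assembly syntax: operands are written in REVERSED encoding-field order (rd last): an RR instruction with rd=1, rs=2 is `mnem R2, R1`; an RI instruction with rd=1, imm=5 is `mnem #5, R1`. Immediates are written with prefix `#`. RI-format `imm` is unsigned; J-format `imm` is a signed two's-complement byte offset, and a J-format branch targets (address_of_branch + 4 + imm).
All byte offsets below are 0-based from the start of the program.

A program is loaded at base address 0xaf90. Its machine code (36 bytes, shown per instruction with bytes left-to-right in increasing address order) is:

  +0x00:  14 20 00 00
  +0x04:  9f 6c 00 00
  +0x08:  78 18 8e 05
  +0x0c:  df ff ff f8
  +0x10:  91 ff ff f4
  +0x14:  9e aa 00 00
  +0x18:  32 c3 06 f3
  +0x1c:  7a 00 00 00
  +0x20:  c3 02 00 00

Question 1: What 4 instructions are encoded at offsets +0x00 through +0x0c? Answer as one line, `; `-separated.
psh R1; bor R6, R11; andi #1609221, R0; bl #-8

+0x00: 14 20 00 00 ⇒ word 0x14200000 (big)
  opcode bits[31:25]=0xa: psh/R
  [24:21] rd=1 = R1
+0x04: 9f 6c 00 00 ⇒ word 0x9f6c0000 (big)
  opcode bits[31:25]=0x4f: bor/RR
  [24:21] rd=11 = R11
  [20:17] rs=6 = R6
+0x08: 78 18 8e 05 ⇒ word 0x78188e05 (big)
  opcode bits[31:25]=0x3c: andi/RI
  [24:21] rd=0 = R0
  [20:0] imm=1609221 = #1609221
+0x0c: df ff ff f8 ⇒ word 0xdffffff8 (big)
  opcode bits[31:25]=0x6f: bl/J
  [24:0] imm=33554424 (s25→-8) = #-8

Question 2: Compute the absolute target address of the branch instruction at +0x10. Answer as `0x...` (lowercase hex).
0xaf98

@+10  big-endian(91 ff ff f4) = 0x91fffff4
  opcode bits[31:25]=0x48: jnz/J
  [24:0] imm=33554420 (s25→-12) = #-12
  target = base 0xaf90 + off 0x10 + 4 + imm -12 = 0xaf98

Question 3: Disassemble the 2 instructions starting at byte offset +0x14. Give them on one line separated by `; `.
off 0x14: read 9e aa 00 00 as big → 0x9eaa0000
  top 7b → 0x4f → bor [RR]
  rd: (w>>21)&0xf=0x5 → R5
  rs: (w>>17)&0xf=0x5 → R5
off 0x18: read 32 c3 06 f3 as big → 0x32c306f3
  top 7b → 0x19 → cmpi [RI]
  rd: (w>>21)&0xf=0x6 → R6
  imm: (w>>0)&0x1fffff=0x306f3 → #198387

bor R5, R5; cmpi #198387, R6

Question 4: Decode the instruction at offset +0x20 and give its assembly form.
off 0x20: read c3 02 00 00 as big → 0xc3020000
  top 7b → 0x61 → sub [RR]
  rd@[24:21]=0x8 ⇒ R8
  rs@[20:17]=0x1 ⇒ R1

sub R1, R8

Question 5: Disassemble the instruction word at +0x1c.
halt

@+1c  big-endian(7a 00 00 00) = 0x7a000000
  top 7b → 0x3d → halt [N]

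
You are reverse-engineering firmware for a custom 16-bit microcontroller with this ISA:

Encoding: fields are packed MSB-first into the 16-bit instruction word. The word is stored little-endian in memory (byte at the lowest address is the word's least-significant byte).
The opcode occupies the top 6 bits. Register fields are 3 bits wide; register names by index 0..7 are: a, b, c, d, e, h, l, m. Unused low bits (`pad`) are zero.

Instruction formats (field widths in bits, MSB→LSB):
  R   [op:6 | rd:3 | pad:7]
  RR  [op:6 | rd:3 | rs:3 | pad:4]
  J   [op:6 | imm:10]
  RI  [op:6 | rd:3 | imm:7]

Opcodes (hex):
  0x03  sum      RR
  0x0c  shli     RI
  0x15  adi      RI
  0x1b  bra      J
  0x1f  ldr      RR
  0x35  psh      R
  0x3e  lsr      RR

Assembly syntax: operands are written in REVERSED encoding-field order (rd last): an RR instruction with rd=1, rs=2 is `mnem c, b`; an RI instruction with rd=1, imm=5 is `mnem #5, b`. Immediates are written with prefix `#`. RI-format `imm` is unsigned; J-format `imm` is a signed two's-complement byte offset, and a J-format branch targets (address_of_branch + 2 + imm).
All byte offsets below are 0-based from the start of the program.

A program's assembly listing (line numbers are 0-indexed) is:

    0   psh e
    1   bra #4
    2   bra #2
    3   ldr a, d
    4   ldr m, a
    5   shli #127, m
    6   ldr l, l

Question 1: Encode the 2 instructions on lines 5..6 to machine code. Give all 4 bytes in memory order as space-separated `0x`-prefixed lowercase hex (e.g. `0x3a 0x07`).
0xff 0x33 0x60 0x7f

line 5 (shli): pack op=0xc:6|rd=7:3|imm=127:7 = 0x33ff; little→ ff 33
line 6 (ldr): pack op=0x1f:6|rd=6:3|rs=6:3|pad=0:4 = 0x7f60; little→ 60 7f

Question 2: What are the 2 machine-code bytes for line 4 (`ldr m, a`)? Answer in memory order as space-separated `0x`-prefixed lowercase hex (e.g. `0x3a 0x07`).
4. ldr fields op=0x1f:6|rd=0:3|rs=7:3|pad=0:4 → word 7c70h → 70 7c

0x70 0x7c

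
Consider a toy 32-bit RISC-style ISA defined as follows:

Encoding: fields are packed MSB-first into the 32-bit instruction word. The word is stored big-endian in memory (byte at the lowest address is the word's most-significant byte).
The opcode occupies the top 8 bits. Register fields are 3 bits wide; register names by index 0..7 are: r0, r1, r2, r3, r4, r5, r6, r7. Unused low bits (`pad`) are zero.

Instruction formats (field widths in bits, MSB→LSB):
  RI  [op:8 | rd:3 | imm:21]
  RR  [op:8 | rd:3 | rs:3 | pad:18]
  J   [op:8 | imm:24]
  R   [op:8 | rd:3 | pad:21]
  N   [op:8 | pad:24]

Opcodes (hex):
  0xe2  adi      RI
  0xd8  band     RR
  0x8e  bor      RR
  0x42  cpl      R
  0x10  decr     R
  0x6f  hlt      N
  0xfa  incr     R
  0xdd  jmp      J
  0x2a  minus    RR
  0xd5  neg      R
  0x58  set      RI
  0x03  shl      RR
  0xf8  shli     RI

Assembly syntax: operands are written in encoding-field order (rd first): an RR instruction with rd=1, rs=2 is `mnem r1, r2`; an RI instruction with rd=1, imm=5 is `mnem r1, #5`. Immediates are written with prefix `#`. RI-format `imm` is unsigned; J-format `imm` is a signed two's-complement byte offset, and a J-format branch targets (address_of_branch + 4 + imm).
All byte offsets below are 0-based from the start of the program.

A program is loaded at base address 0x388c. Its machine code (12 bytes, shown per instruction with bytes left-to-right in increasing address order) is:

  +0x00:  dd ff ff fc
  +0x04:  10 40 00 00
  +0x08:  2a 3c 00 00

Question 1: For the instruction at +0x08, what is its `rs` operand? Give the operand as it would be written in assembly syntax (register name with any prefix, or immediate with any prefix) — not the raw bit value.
+0x08: 2a 3c 00 00 ⇒ word 0x2a3c0000 (big)
  opcode bits[31:24]=0x2a: minus/RR
  [23:21] rd=1 = r1
  [20:18] rs=7 = r7

r7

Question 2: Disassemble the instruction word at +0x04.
[04] 10 40 00 00 → 0x10400000
  top 8b → 0x10 → decr [R]
  rd: (w>>21)&0x7=0x2 → r2

decr r2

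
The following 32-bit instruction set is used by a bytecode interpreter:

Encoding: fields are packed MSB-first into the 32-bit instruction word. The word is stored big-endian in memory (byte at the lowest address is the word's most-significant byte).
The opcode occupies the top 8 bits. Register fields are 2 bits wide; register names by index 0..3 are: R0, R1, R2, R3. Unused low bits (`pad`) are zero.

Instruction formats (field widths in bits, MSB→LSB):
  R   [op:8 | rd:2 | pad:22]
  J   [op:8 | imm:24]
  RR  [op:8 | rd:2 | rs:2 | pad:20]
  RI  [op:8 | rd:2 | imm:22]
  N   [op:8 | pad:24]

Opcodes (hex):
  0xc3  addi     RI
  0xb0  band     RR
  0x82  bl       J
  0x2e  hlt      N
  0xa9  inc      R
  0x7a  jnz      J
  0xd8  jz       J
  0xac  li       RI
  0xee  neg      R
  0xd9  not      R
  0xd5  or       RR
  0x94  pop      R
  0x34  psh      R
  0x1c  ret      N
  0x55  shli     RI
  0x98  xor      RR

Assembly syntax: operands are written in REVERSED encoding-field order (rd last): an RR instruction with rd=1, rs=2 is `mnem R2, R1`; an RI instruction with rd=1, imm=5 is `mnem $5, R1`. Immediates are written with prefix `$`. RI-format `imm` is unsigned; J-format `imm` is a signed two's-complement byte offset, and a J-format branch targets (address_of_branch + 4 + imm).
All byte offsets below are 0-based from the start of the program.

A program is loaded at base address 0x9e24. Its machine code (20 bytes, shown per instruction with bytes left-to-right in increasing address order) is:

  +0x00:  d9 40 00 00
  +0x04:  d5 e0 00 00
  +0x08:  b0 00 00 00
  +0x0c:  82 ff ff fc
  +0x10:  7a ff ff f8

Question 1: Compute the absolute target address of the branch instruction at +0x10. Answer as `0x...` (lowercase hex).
0x9e30

+0x10: 7a ff ff f8 ⇒ word 0x7afffff8 (big)
  opcode bits[31:24]=0x7a: jnz/J
  imm: (w>>0)&0xffffff=0xfffff8 (s24→-8) → $-8
  target = base 0x9e24 + off 0x10 + 4 + imm -8 = 0x9e30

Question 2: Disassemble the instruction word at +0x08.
band R0, R0

off 0x08: read b0 00 00 00 as big → 0xb0000000
  op=0xb0000000>>24=0xb0 ⇒ band (RR)
  rd: (w>>22)&0x3=0x0 → R0
  rs: (w>>20)&0x3=0x0 → R0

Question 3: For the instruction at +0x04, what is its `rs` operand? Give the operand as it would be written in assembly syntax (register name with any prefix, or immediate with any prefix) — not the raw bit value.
off 0x04: read d5 e0 00 00 as big → 0xd5e00000
  top 8b → 0xd5 → or [RR]
  [23:22] rd=3 = R3
  [21:20] rs=2 = R2

R2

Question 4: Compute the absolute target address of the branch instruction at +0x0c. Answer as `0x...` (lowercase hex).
+0x0c: 82 ff ff fc ⇒ word 0x82fffffc (big)
  opcode bits[31:24]=0x82: bl/J
  imm: (w>>0)&0xffffff=0xfffffc (s24→-4) → $-4
  target = base 0x9e24 + off 0x0c + 4 + imm -4 = 0x9e30

0x9e30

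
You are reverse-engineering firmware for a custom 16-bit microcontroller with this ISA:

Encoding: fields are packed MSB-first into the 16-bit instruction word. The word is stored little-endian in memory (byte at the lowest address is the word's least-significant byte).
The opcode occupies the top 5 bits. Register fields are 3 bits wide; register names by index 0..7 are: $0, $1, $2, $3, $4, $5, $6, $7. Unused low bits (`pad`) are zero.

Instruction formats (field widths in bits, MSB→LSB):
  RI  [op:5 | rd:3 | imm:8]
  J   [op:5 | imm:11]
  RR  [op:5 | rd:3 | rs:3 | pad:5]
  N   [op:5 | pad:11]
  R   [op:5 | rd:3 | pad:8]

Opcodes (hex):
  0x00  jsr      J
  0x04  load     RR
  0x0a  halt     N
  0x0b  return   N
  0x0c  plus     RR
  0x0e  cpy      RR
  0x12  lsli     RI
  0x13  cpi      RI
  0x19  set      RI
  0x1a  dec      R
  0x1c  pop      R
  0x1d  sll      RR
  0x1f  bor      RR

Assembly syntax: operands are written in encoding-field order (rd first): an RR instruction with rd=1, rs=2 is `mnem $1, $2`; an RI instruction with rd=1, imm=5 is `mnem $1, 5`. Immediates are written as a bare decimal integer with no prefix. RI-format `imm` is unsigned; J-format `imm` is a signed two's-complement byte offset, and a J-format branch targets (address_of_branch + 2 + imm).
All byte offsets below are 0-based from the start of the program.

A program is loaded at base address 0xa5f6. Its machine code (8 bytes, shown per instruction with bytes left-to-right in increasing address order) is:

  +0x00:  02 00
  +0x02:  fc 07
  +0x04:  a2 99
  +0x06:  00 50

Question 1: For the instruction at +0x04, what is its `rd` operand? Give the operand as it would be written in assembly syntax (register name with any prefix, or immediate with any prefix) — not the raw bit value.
+0x04: a2 99 ⇒ word 0x99a2 (little)
  opcode bits[15:11]=0x13: cpi/RI
  [10:8] rd=1 = $1
  [7:0] imm=162 = 162

$1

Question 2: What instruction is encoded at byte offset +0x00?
+0x00: 02 00 ⇒ word 0x0002 (little)
  opcode bits[15:11]=0x0: jsr/J
  imm: (w>>0)&0x7ff=0x2 → 2

jsr 2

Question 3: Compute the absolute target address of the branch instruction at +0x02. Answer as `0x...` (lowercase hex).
0xa5f6

@+02  little-endian(fc 07) = 0x07fc
  op=0x07fc>>11=0x0 ⇒ jsr (J)
  imm: (w>>0)&0x7ff=0x7fc (s11→-4) → -4
  target = base 0xa5f6 + off 0x02 + 2 + imm -4 = 0xa5f6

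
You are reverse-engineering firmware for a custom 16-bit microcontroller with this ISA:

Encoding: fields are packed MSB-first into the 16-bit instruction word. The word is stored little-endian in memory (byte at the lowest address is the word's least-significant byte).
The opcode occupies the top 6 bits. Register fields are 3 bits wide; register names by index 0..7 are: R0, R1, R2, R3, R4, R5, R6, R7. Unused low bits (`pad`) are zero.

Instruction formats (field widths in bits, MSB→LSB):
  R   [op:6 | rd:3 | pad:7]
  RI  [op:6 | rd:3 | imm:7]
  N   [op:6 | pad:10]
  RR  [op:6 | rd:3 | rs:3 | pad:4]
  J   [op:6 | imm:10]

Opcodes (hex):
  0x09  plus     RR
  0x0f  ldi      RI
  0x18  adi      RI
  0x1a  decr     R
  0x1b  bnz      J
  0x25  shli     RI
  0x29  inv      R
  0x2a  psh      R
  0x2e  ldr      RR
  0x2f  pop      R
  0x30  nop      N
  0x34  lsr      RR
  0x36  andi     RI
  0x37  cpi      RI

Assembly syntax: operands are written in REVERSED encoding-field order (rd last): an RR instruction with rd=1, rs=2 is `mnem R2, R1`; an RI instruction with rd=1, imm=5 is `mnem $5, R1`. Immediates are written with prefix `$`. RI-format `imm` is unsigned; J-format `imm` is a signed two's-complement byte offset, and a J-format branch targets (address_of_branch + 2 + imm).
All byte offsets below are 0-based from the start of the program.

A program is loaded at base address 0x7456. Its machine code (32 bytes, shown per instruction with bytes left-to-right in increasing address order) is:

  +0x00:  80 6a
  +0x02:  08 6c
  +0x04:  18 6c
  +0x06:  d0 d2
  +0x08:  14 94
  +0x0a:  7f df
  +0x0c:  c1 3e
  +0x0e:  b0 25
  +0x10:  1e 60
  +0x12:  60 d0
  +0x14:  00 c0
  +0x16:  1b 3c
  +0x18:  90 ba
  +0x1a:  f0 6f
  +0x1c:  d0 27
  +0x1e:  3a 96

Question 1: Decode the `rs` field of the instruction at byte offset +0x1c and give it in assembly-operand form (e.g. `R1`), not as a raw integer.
off 0x1c: read d0 27 as little → 0x27d0
  op=0x27d0>>10=0x9 ⇒ plus (RR)
  rd@[9:7]=0x7 ⇒ R7
  rs@[6:4]=0x5 ⇒ R5

R5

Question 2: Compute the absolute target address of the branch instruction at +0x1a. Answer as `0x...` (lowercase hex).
off 0x1a: read f0 6f as little → 0x6ff0
  op=0x6ff0>>10=0x1b ⇒ bnz (J)
  imm: (w>>0)&0x3ff=0x3f0 (s10→-16) → $-16
  target = base 0x7456 + off 0x1a + 2 + imm -16 = 0x7462

0x7462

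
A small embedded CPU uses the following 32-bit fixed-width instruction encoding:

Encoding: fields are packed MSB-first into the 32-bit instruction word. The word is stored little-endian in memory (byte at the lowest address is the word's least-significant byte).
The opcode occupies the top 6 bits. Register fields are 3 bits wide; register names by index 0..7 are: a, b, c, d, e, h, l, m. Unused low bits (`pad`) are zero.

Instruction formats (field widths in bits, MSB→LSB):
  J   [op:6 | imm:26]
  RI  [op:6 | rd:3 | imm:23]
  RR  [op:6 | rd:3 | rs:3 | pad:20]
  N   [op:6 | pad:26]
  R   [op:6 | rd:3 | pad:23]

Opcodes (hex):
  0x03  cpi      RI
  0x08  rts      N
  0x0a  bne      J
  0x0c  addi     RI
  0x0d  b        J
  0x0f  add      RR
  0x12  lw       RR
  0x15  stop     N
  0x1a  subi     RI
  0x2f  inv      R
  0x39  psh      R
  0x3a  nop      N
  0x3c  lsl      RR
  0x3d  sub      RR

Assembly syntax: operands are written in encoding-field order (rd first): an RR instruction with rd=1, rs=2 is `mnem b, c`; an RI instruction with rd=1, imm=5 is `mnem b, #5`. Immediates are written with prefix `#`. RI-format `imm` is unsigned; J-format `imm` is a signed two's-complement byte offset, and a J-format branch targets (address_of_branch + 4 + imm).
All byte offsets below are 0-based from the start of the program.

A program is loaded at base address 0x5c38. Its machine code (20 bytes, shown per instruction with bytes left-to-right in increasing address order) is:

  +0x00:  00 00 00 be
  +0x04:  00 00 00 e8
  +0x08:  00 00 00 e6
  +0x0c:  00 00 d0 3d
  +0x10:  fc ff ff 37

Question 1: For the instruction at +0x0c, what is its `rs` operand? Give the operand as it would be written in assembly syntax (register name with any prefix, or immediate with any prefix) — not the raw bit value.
h

+0x0c: 00 00 d0 3d ⇒ word 0x3dd00000 (little)
  top 6b → 0xf → add [RR]
  [25:23] rd=3 = d
  [22:20] rs=5 = h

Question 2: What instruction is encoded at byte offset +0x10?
b #-4

[10] fc ff ff 37 → 0x37fffffc
  op=0x37fffffc>>26=0xd ⇒ b (J)
  imm@[25:0]=0x3fffffc (s26→-4) ⇒ #-4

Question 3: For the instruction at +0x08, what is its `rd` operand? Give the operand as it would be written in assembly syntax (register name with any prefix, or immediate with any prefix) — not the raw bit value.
@+08  little-endian(00 00 00 e6) = 0xe6000000
  top 6b → 0x39 → psh [R]
  rd: (w>>23)&0x7=0x4 → e

e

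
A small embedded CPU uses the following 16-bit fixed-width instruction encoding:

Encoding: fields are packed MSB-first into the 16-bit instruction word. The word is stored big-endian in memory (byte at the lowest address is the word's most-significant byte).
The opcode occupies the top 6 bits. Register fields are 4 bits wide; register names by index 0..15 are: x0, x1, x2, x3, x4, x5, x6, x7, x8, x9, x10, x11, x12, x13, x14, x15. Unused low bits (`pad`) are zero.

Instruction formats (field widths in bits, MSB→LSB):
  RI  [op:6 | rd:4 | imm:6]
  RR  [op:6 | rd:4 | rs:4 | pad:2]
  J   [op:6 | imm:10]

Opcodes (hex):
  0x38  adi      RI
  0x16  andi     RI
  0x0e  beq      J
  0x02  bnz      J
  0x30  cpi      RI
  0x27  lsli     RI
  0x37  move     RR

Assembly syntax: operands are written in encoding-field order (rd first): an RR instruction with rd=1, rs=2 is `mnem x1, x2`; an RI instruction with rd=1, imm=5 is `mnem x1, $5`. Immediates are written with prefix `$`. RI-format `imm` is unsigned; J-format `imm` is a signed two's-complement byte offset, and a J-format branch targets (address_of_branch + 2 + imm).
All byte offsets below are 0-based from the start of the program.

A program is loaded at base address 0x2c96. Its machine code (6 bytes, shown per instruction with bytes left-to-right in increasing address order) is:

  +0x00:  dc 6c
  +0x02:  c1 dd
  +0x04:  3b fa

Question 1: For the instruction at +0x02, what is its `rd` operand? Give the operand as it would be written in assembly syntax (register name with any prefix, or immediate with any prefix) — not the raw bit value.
x7

+0x02: c1 dd ⇒ word 0xc1dd (big)
  opcode bits[15:10]=0x30: cpi/RI
  [9:6] rd=7 = x7
  [5:0] imm=29 = $29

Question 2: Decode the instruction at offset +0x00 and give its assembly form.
move x1, x11

[00] dc 6c → 0xdc6c
  opcode bits[15:10]=0x37: move/RR
  rd: (w>>6)&0xf=0x1 → x1
  rs: (w>>2)&0xf=0xb → x11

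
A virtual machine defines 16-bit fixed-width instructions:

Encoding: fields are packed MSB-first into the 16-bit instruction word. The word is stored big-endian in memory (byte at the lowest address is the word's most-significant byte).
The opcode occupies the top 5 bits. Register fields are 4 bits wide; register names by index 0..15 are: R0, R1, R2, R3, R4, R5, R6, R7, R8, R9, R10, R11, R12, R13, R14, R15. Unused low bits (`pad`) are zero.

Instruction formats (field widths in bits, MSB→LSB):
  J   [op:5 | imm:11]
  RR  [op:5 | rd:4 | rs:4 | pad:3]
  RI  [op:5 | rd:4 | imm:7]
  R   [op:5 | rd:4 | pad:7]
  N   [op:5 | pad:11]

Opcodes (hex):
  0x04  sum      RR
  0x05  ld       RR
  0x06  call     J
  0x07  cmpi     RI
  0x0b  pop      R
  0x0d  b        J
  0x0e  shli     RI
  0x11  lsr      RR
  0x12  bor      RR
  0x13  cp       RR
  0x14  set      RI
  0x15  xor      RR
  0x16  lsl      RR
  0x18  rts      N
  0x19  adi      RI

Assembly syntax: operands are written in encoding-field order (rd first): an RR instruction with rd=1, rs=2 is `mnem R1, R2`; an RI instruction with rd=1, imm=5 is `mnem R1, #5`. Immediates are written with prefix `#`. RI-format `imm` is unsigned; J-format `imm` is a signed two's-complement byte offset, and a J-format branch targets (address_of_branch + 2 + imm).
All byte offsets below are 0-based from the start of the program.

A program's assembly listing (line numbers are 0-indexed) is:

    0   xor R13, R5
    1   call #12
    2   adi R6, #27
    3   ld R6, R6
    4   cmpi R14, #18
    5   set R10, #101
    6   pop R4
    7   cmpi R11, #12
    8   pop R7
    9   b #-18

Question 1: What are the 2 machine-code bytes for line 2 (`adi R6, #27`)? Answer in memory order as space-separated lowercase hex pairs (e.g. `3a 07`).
2. adi fields op=0x19:5|rd=6:4|imm=27:7 → word cb1bh → cb 1b

cb 1b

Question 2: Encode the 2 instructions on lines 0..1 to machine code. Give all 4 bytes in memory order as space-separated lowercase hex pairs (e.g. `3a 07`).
ae a8 30 0c

line 0 (xor): pack op=0x15:5|rd=13:4|rs=5:4|pad=0:3 = 0xaea8; big→ ae a8
line 1 (call): pack op=0x6:5|imm=12:11 = 0x300c; big→ 30 0c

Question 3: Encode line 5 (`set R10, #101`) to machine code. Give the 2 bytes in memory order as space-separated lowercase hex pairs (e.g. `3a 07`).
a5 65

line 5 (set): pack op=0x14:5|rd=10:4|imm=101:7 = 0xa565; big→ a5 65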